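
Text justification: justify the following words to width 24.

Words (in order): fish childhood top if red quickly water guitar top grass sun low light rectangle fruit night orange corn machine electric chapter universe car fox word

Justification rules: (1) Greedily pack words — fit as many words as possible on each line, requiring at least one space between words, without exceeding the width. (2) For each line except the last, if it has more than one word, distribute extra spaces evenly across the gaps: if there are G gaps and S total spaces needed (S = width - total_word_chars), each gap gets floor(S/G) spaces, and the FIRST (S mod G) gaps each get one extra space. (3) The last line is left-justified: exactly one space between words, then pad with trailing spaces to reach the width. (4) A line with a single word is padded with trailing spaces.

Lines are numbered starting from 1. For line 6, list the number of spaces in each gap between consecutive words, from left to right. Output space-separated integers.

Answer: 9

Derivation:
Line 1: ['fish', 'childhood', 'top', 'if'] (min_width=21, slack=3)
Line 2: ['red', 'quickly', 'water', 'guitar'] (min_width=24, slack=0)
Line 3: ['top', 'grass', 'sun', 'low', 'light'] (min_width=23, slack=1)
Line 4: ['rectangle', 'fruit', 'night'] (min_width=21, slack=3)
Line 5: ['orange', 'corn', 'machine'] (min_width=19, slack=5)
Line 6: ['electric', 'chapter'] (min_width=16, slack=8)
Line 7: ['universe', 'car', 'fox', 'word'] (min_width=21, slack=3)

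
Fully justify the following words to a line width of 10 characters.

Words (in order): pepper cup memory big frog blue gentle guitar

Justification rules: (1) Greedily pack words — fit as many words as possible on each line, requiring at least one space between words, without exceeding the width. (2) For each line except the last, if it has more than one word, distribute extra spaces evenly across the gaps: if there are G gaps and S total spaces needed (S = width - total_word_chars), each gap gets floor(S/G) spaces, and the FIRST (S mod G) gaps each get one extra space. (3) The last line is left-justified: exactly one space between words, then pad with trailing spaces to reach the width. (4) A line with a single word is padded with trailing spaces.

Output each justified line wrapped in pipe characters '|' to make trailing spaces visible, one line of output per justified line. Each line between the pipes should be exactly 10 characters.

Line 1: ['pepper', 'cup'] (min_width=10, slack=0)
Line 2: ['memory', 'big'] (min_width=10, slack=0)
Line 3: ['frog', 'blue'] (min_width=9, slack=1)
Line 4: ['gentle'] (min_width=6, slack=4)
Line 5: ['guitar'] (min_width=6, slack=4)

Answer: |pepper cup|
|memory big|
|frog  blue|
|gentle    |
|guitar    |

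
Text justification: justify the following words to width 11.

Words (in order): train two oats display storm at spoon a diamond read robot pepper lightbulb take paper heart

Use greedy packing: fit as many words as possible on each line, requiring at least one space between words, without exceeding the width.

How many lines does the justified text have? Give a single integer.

Answer: 11

Derivation:
Line 1: ['train', 'two'] (min_width=9, slack=2)
Line 2: ['oats'] (min_width=4, slack=7)
Line 3: ['display'] (min_width=7, slack=4)
Line 4: ['storm', 'at'] (min_width=8, slack=3)
Line 5: ['spoon', 'a'] (min_width=7, slack=4)
Line 6: ['diamond'] (min_width=7, slack=4)
Line 7: ['read', 'robot'] (min_width=10, slack=1)
Line 8: ['pepper'] (min_width=6, slack=5)
Line 9: ['lightbulb'] (min_width=9, slack=2)
Line 10: ['take', 'paper'] (min_width=10, slack=1)
Line 11: ['heart'] (min_width=5, slack=6)
Total lines: 11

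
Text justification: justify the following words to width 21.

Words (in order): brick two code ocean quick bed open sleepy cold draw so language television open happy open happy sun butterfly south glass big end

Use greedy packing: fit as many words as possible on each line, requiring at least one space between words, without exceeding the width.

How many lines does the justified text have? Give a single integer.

Answer: 7

Derivation:
Line 1: ['brick', 'two', 'code', 'ocean'] (min_width=20, slack=1)
Line 2: ['quick', 'bed', 'open', 'sleepy'] (min_width=21, slack=0)
Line 3: ['cold', 'draw', 'so', 'language'] (min_width=21, slack=0)
Line 4: ['television', 'open', 'happy'] (min_width=21, slack=0)
Line 5: ['open', 'happy', 'sun'] (min_width=14, slack=7)
Line 6: ['butterfly', 'south', 'glass'] (min_width=21, slack=0)
Line 7: ['big', 'end'] (min_width=7, slack=14)
Total lines: 7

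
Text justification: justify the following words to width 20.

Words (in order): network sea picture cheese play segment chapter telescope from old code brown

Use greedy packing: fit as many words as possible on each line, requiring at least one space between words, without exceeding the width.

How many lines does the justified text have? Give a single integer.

Answer: 4

Derivation:
Line 1: ['network', 'sea', 'picture'] (min_width=19, slack=1)
Line 2: ['cheese', 'play', 'segment'] (min_width=19, slack=1)
Line 3: ['chapter', 'telescope'] (min_width=17, slack=3)
Line 4: ['from', 'old', 'code', 'brown'] (min_width=19, slack=1)
Total lines: 4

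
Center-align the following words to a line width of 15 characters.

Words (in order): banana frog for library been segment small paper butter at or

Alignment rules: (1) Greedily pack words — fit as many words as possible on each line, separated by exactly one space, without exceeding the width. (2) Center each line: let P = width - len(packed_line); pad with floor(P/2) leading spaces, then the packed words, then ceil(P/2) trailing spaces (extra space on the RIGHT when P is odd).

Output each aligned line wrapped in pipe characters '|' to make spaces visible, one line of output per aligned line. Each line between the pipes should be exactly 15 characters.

Answer: |banana frog for|
| library been  |
| segment small |
|paper butter at|
|      or       |

Derivation:
Line 1: ['banana', 'frog', 'for'] (min_width=15, slack=0)
Line 2: ['library', 'been'] (min_width=12, slack=3)
Line 3: ['segment', 'small'] (min_width=13, slack=2)
Line 4: ['paper', 'butter', 'at'] (min_width=15, slack=0)
Line 5: ['or'] (min_width=2, slack=13)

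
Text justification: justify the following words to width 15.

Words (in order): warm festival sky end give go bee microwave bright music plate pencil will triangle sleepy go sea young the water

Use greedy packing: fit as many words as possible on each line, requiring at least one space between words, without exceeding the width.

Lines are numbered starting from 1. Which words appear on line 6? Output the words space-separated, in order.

Answer: will triangle

Derivation:
Line 1: ['warm', 'festival'] (min_width=13, slack=2)
Line 2: ['sky', 'end', 'give', 'go'] (min_width=15, slack=0)
Line 3: ['bee', 'microwave'] (min_width=13, slack=2)
Line 4: ['bright', 'music'] (min_width=12, slack=3)
Line 5: ['plate', 'pencil'] (min_width=12, slack=3)
Line 6: ['will', 'triangle'] (min_width=13, slack=2)
Line 7: ['sleepy', 'go', 'sea'] (min_width=13, slack=2)
Line 8: ['young', 'the', 'water'] (min_width=15, slack=0)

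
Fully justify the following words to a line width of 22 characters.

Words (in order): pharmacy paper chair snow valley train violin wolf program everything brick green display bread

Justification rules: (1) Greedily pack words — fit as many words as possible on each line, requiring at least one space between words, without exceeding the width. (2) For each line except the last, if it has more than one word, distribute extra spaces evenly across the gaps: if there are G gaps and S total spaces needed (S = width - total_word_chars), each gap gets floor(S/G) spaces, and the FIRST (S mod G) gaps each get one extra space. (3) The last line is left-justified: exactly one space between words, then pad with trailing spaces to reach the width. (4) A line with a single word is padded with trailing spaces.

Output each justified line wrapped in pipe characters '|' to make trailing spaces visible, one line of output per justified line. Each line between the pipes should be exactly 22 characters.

Line 1: ['pharmacy', 'paper', 'chair'] (min_width=20, slack=2)
Line 2: ['snow', 'valley', 'train'] (min_width=17, slack=5)
Line 3: ['violin', 'wolf', 'program'] (min_width=19, slack=3)
Line 4: ['everything', 'brick', 'green'] (min_width=22, slack=0)
Line 5: ['display', 'bread'] (min_width=13, slack=9)

Answer: |pharmacy  paper  chair|
|snow    valley   train|
|violin   wolf  program|
|everything brick green|
|display bread         |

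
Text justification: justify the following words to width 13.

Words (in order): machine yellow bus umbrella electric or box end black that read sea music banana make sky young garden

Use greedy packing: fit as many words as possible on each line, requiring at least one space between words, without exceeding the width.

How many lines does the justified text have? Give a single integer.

Answer: 9

Derivation:
Line 1: ['machine'] (min_width=7, slack=6)
Line 2: ['yellow', 'bus'] (min_width=10, slack=3)
Line 3: ['umbrella'] (min_width=8, slack=5)
Line 4: ['electric', 'or'] (min_width=11, slack=2)
Line 5: ['box', 'end', 'black'] (min_width=13, slack=0)
Line 6: ['that', 'read', 'sea'] (min_width=13, slack=0)
Line 7: ['music', 'banana'] (min_width=12, slack=1)
Line 8: ['make', 'sky'] (min_width=8, slack=5)
Line 9: ['young', 'garden'] (min_width=12, slack=1)
Total lines: 9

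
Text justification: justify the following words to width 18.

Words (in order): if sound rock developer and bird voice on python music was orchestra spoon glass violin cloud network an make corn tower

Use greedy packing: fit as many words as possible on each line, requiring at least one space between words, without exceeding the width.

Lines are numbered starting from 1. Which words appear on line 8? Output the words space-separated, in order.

Answer: corn tower

Derivation:
Line 1: ['if', 'sound', 'rock'] (min_width=13, slack=5)
Line 2: ['developer', 'and', 'bird'] (min_width=18, slack=0)
Line 3: ['voice', 'on', 'python'] (min_width=15, slack=3)
Line 4: ['music', 'was'] (min_width=9, slack=9)
Line 5: ['orchestra', 'spoon'] (min_width=15, slack=3)
Line 6: ['glass', 'violin', 'cloud'] (min_width=18, slack=0)
Line 7: ['network', 'an', 'make'] (min_width=15, slack=3)
Line 8: ['corn', 'tower'] (min_width=10, slack=8)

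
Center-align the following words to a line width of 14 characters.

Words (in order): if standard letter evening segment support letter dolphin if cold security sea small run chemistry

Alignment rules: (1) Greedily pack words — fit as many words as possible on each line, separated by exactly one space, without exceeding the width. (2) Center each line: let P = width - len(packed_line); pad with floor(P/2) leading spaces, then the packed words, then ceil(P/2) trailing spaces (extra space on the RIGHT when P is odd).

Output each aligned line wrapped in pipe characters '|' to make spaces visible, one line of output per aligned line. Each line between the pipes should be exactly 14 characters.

Line 1: ['if', 'standard'] (min_width=11, slack=3)
Line 2: ['letter', 'evening'] (min_width=14, slack=0)
Line 3: ['segment'] (min_width=7, slack=7)
Line 4: ['support', 'letter'] (min_width=14, slack=0)
Line 5: ['dolphin', 'if'] (min_width=10, slack=4)
Line 6: ['cold', 'security'] (min_width=13, slack=1)
Line 7: ['sea', 'small', 'run'] (min_width=13, slack=1)
Line 8: ['chemistry'] (min_width=9, slack=5)

Answer: | if standard  |
|letter evening|
|   segment    |
|support letter|
|  dolphin if  |
|cold security |
|sea small run |
|  chemistry   |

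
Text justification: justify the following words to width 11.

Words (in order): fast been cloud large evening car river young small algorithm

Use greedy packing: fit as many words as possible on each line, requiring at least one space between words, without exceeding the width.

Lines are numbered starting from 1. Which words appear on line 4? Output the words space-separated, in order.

Line 1: ['fast', 'been'] (min_width=9, slack=2)
Line 2: ['cloud', 'large'] (min_width=11, slack=0)
Line 3: ['evening', 'car'] (min_width=11, slack=0)
Line 4: ['river', 'young'] (min_width=11, slack=0)
Line 5: ['small'] (min_width=5, slack=6)
Line 6: ['algorithm'] (min_width=9, slack=2)

Answer: river young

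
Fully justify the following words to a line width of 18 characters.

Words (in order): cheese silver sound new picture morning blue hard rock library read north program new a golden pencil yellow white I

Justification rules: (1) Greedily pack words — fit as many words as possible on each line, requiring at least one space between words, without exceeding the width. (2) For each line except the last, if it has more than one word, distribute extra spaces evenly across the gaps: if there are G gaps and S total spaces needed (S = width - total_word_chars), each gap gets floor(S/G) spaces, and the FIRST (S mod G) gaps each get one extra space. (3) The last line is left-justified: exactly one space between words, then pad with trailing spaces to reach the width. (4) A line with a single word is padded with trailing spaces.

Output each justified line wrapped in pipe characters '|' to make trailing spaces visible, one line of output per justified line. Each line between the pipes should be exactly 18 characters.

Line 1: ['cheese', 'silver'] (min_width=13, slack=5)
Line 2: ['sound', 'new', 'picture'] (min_width=17, slack=1)
Line 3: ['morning', 'blue', 'hard'] (min_width=17, slack=1)
Line 4: ['rock', 'library', 'read'] (min_width=17, slack=1)
Line 5: ['north', 'program', 'new'] (min_width=17, slack=1)
Line 6: ['a', 'golden', 'pencil'] (min_width=15, slack=3)
Line 7: ['yellow', 'white', 'I'] (min_width=14, slack=4)

Answer: |cheese      silver|
|sound  new picture|
|morning  blue hard|
|rock  library read|
|north  program new|
|a   golden  pencil|
|yellow white I    |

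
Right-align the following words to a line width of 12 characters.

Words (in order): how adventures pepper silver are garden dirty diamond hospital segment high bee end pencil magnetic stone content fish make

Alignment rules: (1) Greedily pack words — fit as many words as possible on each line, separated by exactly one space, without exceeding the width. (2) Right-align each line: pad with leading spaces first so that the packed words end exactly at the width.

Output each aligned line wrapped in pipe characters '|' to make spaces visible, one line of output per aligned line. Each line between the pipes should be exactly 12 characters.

Line 1: ['how'] (min_width=3, slack=9)
Line 2: ['adventures'] (min_width=10, slack=2)
Line 3: ['pepper'] (min_width=6, slack=6)
Line 4: ['silver', 'are'] (min_width=10, slack=2)
Line 5: ['garden', 'dirty'] (min_width=12, slack=0)
Line 6: ['diamond'] (min_width=7, slack=5)
Line 7: ['hospital'] (min_width=8, slack=4)
Line 8: ['segment', 'high'] (min_width=12, slack=0)
Line 9: ['bee', 'end'] (min_width=7, slack=5)
Line 10: ['pencil'] (min_width=6, slack=6)
Line 11: ['magnetic'] (min_width=8, slack=4)
Line 12: ['stone'] (min_width=5, slack=7)
Line 13: ['content', 'fish'] (min_width=12, slack=0)
Line 14: ['make'] (min_width=4, slack=8)

Answer: |         how|
|  adventures|
|      pepper|
|  silver are|
|garden dirty|
|     diamond|
|    hospital|
|segment high|
|     bee end|
|      pencil|
|    magnetic|
|       stone|
|content fish|
|        make|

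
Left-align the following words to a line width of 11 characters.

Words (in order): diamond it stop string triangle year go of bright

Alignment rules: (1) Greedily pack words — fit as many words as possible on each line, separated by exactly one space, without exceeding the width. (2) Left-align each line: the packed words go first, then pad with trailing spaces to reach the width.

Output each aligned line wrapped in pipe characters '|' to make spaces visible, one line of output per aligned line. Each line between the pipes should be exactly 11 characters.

Line 1: ['diamond', 'it'] (min_width=10, slack=1)
Line 2: ['stop', 'string'] (min_width=11, slack=0)
Line 3: ['triangle'] (min_width=8, slack=3)
Line 4: ['year', 'go', 'of'] (min_width=10, slack=1)
Line 5: ['bright'] (min_width=6, slack=5)

Answer: |diamond it |
|stop string|
|triangle   |
|year go of |
|bright     |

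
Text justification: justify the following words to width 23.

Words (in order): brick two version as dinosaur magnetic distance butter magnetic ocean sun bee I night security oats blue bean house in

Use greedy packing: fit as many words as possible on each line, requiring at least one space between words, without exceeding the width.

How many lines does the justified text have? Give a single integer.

Line 1: ['brick', 'two', 'version', 'as'] (min_width=20, slack=3)
Line 2: ['dinosaur', 'magnetic'] (min_width=17, slack=6)
Line 3: ['distance', 'butter'] (min_width=15, slack=8)
Line 4: ['magnetic', 'ocean', 'sun', 'bee'] (min_width=22, slack=1)
Line 5: ['I', 'night', 'security', 'oats'] (min_width=21, slack=2)
Line 6: ['blue', 'bean', 'house', 'in'] (min_width=18, slack=5)
Total lines: 6

Answer: 6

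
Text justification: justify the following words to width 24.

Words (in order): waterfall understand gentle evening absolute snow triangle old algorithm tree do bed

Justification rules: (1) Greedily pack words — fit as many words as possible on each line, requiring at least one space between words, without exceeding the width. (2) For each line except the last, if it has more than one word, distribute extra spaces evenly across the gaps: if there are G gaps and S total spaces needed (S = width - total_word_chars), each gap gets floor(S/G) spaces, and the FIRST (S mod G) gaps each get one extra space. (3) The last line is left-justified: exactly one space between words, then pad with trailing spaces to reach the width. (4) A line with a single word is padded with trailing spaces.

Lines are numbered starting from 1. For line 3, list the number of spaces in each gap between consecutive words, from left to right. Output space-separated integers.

Answer: 5 4

Derivation:
Line 1: ['waterfall', 'understand'] (min_width=20, slack=4)
Line 2: ['gentle', 'evening', 'absolute'] (min_width=23, slack=1)
Line 3: ['snow', 'triangle', 'old'] (min_width=17, slack=7)
Line 4: ['algorithm', 'tree', 'do', 'bed'] (min_width=21, slack=3)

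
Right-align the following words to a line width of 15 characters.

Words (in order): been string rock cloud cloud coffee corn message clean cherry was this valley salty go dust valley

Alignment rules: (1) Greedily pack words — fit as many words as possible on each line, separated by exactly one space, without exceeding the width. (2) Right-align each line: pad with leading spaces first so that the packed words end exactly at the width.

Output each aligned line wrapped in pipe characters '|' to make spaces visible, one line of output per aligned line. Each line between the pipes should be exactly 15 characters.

Line 1: ['been', 'string'] (min_width=11, slack=4)
Line 2: ['rock', 'cloud'] (min_width=10, slack=5)
Line 3: ['cloud', 'coffee'] (min_width=12, slack=3)
Line 4: ['corn', 'message'] (min_width=12, slack=3)
Line 5: ['clean', 'cherry'] (min_width=12, slack=3)
Line 6: ['was', 'this', 'valley'] (min_width=15, slack=0)
Line 7: ['salty', 'go', 'dust'] (min_width=13, slack=2)
Line 8: ['valley'] (min_width=6, slack=9)

Answer: |    been string|
|     rock cloud|
|   cloud coffee|
|   corn message|
|   clean cherry|
|was this valley|
|  salty go dust|
|         valley|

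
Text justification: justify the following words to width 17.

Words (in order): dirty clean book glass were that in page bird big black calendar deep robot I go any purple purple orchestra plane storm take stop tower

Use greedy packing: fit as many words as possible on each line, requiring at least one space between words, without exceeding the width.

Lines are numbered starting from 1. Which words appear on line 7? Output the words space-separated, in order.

Line 1: ['dirty', 'clean', 'book'] (min_width=16, slack=1)
Line 2: ['glass', 'were', 'that'] (min_width=15, slack=2)
Line 3: ['in', 'page', 'bird', 'big'] (min_width=16, slack=1)
Line 4: ['black', 'calendar'] (min_width=14, slack=3)
Line 5: ['deep', 'robot', 'I', 'go'] (min_width=15, slack=2)
Line 6: ['any', 'purple', 'purple'] (min_width=17, slack=0)
Line 7: ['orchestra', 'plane'] (min_width=15, slack=2)
Line 8: ['storm', 'take', 'stop'] (min_width=15, slack=2)
Line 9: ['tower'] (min_width=5, slack=12)

Answer: orchestra plane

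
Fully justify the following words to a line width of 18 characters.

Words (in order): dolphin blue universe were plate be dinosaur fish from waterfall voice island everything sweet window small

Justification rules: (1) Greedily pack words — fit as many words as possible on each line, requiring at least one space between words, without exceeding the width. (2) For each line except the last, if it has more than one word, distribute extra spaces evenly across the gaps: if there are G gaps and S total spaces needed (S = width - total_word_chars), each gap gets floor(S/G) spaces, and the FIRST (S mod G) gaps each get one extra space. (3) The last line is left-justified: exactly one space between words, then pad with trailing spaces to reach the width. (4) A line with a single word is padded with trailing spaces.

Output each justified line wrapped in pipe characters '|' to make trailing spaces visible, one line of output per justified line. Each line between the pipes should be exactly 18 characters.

Answer: |dolphin       blue|
|universe      were|
|plate  be dinosaur|
|fish          from|
|waterfall    voice|
|island  everything|
|sweet window small|

Derivation:
Line 1: ['dolphin', 'blue'] (min_width=12, slack=6)
Line 2: ['universe', 'were'] (min_width=13, slack=5)
Line 3: ['plate', 'be', 'dinosaur'] (min_width=17, slack=1)
Line 4: ['fish', 'from'] (min_width=9, slack=9)
Line 5: ['waterfall', 'voice'] (min_width=15, slack=3)
Line 6: ['island', 'everything'] (min_width=17, slack=1)
Line 7: ['sweet', 'window', 'small'] (min_width=18, slack=0)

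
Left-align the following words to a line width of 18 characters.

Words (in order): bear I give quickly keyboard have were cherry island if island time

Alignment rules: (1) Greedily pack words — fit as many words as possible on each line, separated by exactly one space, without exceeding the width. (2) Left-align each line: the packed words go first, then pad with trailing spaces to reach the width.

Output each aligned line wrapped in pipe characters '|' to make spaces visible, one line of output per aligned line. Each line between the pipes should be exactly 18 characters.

Line 1: ['bear', 'I', 'give'] (min_width=11, slack=7)
Line 2: ['quickly', 'keyboard'] (min_width=16, slack=2)
Line 3: ['have', 'were', 'cherry'] (min_width=16, slack=2)
Line 4: ['island', 'if', 'island'] (min_width=16, slack=2)
Line 5: ['time'] (min_width=4, slack=14)

Answer: |bear I give       |
|quickly keyboard  |
|have were cherry  |
|island if island  |
|time              |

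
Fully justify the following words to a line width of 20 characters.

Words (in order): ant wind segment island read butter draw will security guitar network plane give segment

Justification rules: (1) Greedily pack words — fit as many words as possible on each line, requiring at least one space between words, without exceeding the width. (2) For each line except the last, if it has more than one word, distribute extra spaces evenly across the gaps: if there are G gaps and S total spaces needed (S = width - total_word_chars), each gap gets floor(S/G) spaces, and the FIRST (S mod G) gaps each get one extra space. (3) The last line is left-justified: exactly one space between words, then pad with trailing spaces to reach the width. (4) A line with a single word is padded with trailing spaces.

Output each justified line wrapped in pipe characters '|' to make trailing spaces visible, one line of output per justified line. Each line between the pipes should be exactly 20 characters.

Line 1: ['ant', 'wind', 'segment'] (min_width=16, slack=4)
Line 2: ['island', 'read', 'butter'] (min_width=18, slack=2)
Line 3: ['draw', 'will', 'security'] (min_width=18, slack=2)
Line 4: ['guitar', 'network', 'plane'] (min_width=20, slack=0)
Line 5: ['give', 'segment'] (min_width=12, slack=8)

Answer: |ant   wind   segment|
|island  read  butter|
|draw  will  security|
|guitar network plane|
|give segment        |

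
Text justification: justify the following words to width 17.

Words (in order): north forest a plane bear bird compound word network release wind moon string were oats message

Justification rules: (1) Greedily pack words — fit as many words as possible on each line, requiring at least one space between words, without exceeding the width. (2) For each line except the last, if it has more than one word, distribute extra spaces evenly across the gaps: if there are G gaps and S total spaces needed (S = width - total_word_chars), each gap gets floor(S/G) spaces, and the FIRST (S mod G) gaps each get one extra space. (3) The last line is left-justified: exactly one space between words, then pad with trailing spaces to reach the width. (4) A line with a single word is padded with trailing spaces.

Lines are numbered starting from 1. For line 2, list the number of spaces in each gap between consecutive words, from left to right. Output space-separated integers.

Line 1: ['north', 'forest', 'a'] (min_width=14, slack=3)
Line 2: ['plane', 'bear', 'bird'] (min_width=15, slack=2)
Line 3: ['compound', 'word'] (min_width=13, slack=4)
Line 4: ['network', 'release'] (min_width=15, slack=2)
Line 5: ['wind', 'moon', 'string'] (min_width=16, slack=1)
Line 6: ['were', 'oats', 'message'] (min_width=17, slack=0)

Answer: 2 2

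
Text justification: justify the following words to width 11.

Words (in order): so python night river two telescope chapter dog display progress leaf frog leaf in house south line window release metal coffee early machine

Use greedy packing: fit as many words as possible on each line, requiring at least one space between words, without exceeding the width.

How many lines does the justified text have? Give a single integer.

Answer: 16

Derivation:
Line 1: ['so', 'python'] (min_width=9, slack=2)
Line 2: ['night', 'river'] (min_width=11, slack=0)
Line 3: ['two'] (min_width=3, slack=8)
Line 4: ['telescope'] (min_width=9, slack=2)
Line 5: ['chapter', 'dog'] (min_width=11, slack=0)
Line 6: ['display'] (min_width=7, slack=4)
Line 7: ['progress'] (min_width=8, slack=3)
Line 8: ['leaf', 'frog'] (min_width=9, slack=2)
Line 9: ['leaf', 'in'] (min_width=7, slack=4)
Line 10: ['house', 'south'] (min_width=11, slack=0)
Line 11: ['line', 'window'] (min_width=11, slack=0)
Line 12: ['release'] (min_width=7, slack=4)
Line 13: ['metal'] (min_width=5, slack=6)
Line 14: ['coffee'] (min_width=6, slack=5)
Line 15: ['early'] (min_width=5, slack=6)
Line 16: ['machine'] (min_width=7, slack=4)
Total lines: 16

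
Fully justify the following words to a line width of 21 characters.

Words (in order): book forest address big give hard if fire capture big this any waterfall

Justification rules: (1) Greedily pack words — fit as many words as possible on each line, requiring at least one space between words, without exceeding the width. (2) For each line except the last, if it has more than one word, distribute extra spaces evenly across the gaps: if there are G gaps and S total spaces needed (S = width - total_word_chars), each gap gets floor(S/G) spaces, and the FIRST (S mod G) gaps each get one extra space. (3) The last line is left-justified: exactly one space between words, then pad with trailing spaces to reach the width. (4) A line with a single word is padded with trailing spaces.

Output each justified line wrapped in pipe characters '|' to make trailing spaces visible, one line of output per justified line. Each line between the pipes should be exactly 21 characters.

Line 1: ['book', 'forest', 'address'] (min_width=19, slack=2)
Line 2: ['big', 'give', 'hard', 'if', 'fire'] (min_width=21, slack=0)
Line 3: ['capture', 'big', 'this', 'any'] (min_width=20, slack=1)
Line 4: ['waterfall'] (min_width=9, slack=12)

Answer: |book  forest  address|
|big give hard if fire|
|capture  big this any|
|waterfall            |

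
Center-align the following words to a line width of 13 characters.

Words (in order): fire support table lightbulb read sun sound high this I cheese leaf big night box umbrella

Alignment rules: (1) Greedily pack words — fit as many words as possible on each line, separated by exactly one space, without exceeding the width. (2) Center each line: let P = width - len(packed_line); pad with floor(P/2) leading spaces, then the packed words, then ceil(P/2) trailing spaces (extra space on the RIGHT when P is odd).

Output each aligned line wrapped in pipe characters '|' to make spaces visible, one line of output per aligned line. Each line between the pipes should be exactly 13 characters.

Answer: |fire support |
|    table    |
|  lightbulb  |
|  read sun   |
| sound high  |
|this I cheese|
|  leaf big   |
|  night box  |
|  umbrella   |

Derivation:
Line 1: ['fire', 'support'] (min_width=12, slack=1)
Line 2: ['table'] (min_width=5, slack=8)
Line 3: ['lightbulb'] (min_width=9, slack=4)
Line 4: ['read', 'sun'] (min_width=8, slack=5)
Line 5: ['sound', 'high'] (min_width=10, slack=3)
Line 6: ['this', 'I', 'cheese'] (min_width=13, slack=0)
Line 7: ['leaf', 'big'] (min_width=8, slack=5)
Line 8: ['night', 'box'] (min_width=9, slack=4)
Line 9: ['umbrella'] (min_width=8, slack=5)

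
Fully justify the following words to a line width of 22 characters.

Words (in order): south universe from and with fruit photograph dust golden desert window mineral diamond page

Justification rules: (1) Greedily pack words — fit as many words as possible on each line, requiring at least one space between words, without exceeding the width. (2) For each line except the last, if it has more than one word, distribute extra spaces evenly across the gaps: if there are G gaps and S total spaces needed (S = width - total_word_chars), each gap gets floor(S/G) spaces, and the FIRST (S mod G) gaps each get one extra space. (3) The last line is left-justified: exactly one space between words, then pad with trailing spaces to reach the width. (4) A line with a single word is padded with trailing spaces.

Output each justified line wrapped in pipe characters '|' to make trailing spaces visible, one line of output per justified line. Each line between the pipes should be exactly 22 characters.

Answer: |south   universe  from|
|and     with     fruit|
|photograph dust golden|
|desert  window mineral|
|diamond page          |

Derivation:
Line 1: ['south', 'universe', 'from'] (min_width=19, slack=3)
Line 2: ['and', 'with', 'fruit'] (min_width=14, slack=8)
Line 3: ['photograph', 'dust', 'golden'] (min_width=22, slack=0)
Line 4: ['desert', 'window', 'mineral'] (min_width=21, slack=1)
Line 5: ['diamond', 'page'] (min_width=12, slack=10)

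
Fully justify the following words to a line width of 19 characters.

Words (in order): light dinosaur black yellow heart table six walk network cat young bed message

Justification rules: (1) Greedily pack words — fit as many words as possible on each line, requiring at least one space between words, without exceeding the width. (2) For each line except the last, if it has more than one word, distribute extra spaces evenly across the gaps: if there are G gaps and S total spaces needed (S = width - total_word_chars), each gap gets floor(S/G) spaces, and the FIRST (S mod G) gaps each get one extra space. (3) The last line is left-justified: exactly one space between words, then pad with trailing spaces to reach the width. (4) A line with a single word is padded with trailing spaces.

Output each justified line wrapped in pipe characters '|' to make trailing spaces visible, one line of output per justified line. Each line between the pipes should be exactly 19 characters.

Answer: |light      dinosaur|
|black  yellow heart|
|table    six   walk|
|network  cat  young|
|bed message        |

Derivation:
Line 1: ['light', 'dinosaur'] (min_width=14, slack=5)
Line 2: ['black', 'yellow', 'heart'] (min_width=18, slack=1)
Line 3: ['table', 'six', 'walk'] (min_width=14, slack=5)
Line 4: ['network', 'cat', 'young'] (min_width=17, slack=2)
Line 5: ['bed', 'message'] (min_width=11, slack=8)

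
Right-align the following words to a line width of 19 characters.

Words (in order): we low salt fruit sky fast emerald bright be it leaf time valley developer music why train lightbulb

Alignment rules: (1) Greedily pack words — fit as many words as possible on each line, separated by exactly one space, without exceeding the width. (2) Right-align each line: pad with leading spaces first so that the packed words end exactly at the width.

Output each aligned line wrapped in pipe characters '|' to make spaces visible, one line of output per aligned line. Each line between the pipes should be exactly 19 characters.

Line 1: ['we', 'low', 'salt', 'fruit'] (min_width=17, slack=2)
Line 2: ['sky', 'fast', 'emerald'] (min_width=16, slack=3)
Line 3: ['bright', 'be', 'it', 'leaf'] (min_width=17, slack=2)
Line 4: ['time', 'valley'] (min_width=11, slack=8)
Line 5: ['developer', 'music', 'why'] (min_width=19, slack=0)
Line 6: ['train', 'lightbulb'] (min_width=15, slack=4)

Answer: |  we low salt fruit|
|   sky fast emerald|
|  bright be it leaf|
|        time valley|
|developer music why|
|    train lightbulb|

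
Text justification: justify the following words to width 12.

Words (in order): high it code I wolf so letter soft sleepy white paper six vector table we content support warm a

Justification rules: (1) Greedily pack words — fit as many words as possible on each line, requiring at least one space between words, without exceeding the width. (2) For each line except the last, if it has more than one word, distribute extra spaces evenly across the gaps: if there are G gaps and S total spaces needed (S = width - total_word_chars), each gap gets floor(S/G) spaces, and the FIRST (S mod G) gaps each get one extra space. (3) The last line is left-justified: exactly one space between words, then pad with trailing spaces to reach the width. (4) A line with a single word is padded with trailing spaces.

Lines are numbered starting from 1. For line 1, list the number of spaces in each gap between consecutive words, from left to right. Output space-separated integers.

Line 1: ['high', 'it', 'code'] (min_width=12, slack=0)
Line 2: ['I', 'wolf', 'so'] (min_width=9, slack=3)
Line 3: ['letter', 'soft'] (min_width=11, slack=1)
Line 4: ['sleepy', 'white'] (min_width=12, slack=0)
Line 5: ['paper', 'six'] (min_width=9, slack=3)
Line 6: ['vector', 'table'] (min_width=12, slack=0)
Line 7: ['we', 'content'] (min_width=10, slack=2)
Line 8: ['support', 'warm'] (min_width=12, slack=0)
Line 9: ['a'] (min_width=1, slack=11)

Answer: 1 1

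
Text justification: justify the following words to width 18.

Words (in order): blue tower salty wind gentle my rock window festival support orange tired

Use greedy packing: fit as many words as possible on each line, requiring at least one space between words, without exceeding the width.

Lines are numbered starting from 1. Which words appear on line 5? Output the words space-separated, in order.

Line 1: ['blue', 'tower', 'salty'] (min_width=16, slack=2)
Line 2: ['wind', 'gentle', 'my'] (min_width=14, slack=4)
Line 3: ['rock', 'window'] (min_width=11, slack=7)
Line 4: ['festival', 'support'] (min_width=16, slack=2)
Line 5: ['orange', 'tired'] (min_width=12, slack=6)

Answer: orange tired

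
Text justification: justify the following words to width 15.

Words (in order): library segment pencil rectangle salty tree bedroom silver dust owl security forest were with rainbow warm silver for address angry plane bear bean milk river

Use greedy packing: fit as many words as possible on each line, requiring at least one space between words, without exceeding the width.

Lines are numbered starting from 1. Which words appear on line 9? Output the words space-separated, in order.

Answer: silver for

Derivation:
Line 1: ['library', 'segment'] (min_width=15, slack=0)
Line 2: ['pencil'] (min_width=6, slack=9)
Line 3: ['rectangle', 'salty'] (min_width=15, slack=0)
Line 4: ['tree', 'bedroom'] (min_width=12, slack=3)
Line 5: ['silver', 'dust', 'owl'] (min_width=15, slack=0)
Line 6: ['security', 'forest'] (min_width=15, slack=0)
Line 7: ['were', 'with'] (min_width=9, slack=6)
Line 8: ['rainbow', 'warm'] (min_width=12, slack=3)
Line 9: ['silver', 'for'] (min_width=10, slack=5)
Line 10: ['address', 'angry'] (min_width=13, slack=2)
Line 11: ['plane', 'bear', 'bean'] (min_width=15, slack=0)
Line 12: ['milk', 'river'] (min_width=10, slack=5)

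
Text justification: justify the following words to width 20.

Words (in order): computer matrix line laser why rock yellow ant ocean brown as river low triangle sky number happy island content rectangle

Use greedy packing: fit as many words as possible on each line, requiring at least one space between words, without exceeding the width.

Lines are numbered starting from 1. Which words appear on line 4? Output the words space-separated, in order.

Line 1: ['computer', 'matrix', 'line'] (min_width=20, slack=0)
Line 2: ['laser', 'why', 'rock'] (min_width=14, slack=6)
Line 3: ['yellow', 'ant', 'ocean'] (min_width=16, slack=4)
Line 4: ['brown', 'as', 'river', 'low'] (min_width=18, slack=2)
Line 5: ['triangle', 'sky', 'number'] (min_width=19, slack=1)
Line 6: ['happy', 'island', 'content'] (min_width=20, slack=0)
Line 7: ['rectangle'] (min_width=9, slack=11)

Answer: brown as river low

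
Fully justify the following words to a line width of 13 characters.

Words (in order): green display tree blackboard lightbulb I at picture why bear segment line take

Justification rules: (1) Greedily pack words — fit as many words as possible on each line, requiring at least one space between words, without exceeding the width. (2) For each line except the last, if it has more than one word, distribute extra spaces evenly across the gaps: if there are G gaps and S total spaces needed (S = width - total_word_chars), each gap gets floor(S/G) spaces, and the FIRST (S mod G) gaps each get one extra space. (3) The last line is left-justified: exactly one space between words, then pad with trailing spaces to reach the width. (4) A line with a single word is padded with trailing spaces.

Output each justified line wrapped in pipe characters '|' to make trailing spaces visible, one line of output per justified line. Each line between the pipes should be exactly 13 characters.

Answer: |green display|
|tree         |
|blackboard   |
|lightbulb   I|
|at    picture|
|why      bear|
|segment  line|
|take         |

Derivation:
Line 1: ['green', 'display'] (min_width=13, slack=0)
Line 2: ['tree'] (min_width=4, slack=9)
Line 3: ['blackboard'] (min_width=10, slack=3)
Line 4: ['lightbulb', 'I'] (min_width=11, slack=2)
Line 5: ['at', 'picture'] (min_width=10, slack=3)
Line 6: ['why', 'bear'] (min_width=8, slack=5)
Line 7: ['segment', 'line'] (min_width=12, slack=1)
Line 8: ['take'] (min_width=4, slack=9)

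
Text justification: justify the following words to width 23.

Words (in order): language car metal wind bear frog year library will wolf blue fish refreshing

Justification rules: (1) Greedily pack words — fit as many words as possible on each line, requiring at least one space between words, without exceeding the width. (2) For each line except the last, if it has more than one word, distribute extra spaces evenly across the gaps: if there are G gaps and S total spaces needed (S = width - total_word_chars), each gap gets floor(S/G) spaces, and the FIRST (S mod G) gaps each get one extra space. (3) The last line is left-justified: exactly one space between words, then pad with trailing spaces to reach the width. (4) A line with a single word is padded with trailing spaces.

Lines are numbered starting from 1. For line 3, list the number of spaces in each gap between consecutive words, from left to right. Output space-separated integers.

Line 1: ['language', 'car', 'metal', 'wind'] (min_width=23, slack=0)
Line 2: ['bear', 'frog', 'year', 'library'] (min_width=22, slack=1)
Line 3: ['will', 'wolf', 'blue', 'fish'] (min_width=19, slack=4)
Line 4: ['refreshing'] (min_width=10, slack=13)

Answer: 3 2 2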